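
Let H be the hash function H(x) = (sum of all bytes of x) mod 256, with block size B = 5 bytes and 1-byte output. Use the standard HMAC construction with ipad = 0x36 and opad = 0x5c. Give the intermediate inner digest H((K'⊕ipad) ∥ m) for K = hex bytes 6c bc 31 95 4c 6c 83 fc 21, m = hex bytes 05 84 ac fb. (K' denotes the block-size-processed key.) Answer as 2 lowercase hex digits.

Key hex bytes 6c bc 31 95 4c 6c 83 fc 21 is 9 bytes > B = 5, so hash it first: H(key) = 46, then zero-pad to 5 bytes: K' = 46 00 00 00 00.
K' ⊕ ipad = 70 36 36 36 36.
Inner input = 70 36 36 36 36 ∥ 05 84 ac fb.
Inner hash: sum = 112+54+54+54+54+5+132+172+251 = 888; mod 256 = 120 → 78.

78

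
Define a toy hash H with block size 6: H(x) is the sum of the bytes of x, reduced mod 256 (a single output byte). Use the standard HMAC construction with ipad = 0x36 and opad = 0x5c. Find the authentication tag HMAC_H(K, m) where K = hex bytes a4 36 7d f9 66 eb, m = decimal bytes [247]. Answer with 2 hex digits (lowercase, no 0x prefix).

e9

Key hex bytes a4 36 7d f9 66 eb is exactly B = 6 bytes: K' = a4 36 7d f9 66 eb.
K' ⊕ ipad = 92 00 4b cf 50 dd.  K' ⊕ opad = f8 6a 21 a5 3a b7.
Inner input = (K'⊕ipad) ∥ m = 92 00 4b cf 50 dd ∥ f7.
Inner hash: sum = 146+0+75+207+80+221+247 = 976; mod 256 = 208 → d0.
Outer input = (K'⊕opad) ∥ inner = f8 6a 21 a5 3a b7 ∥ d0.
Outer hash (tag): sum = 248+106+33+165+58+183+208 = 1001; mod 256 = 233 → e9.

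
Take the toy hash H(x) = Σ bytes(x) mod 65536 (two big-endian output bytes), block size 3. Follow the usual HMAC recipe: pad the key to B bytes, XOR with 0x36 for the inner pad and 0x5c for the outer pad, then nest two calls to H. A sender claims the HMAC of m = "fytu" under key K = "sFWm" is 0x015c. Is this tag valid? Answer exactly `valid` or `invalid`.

Key "sFWm" = 73 46 57 6d is 4 bytes > B = 3, so hash it first: H(key) = 01 7d, then zero-pad to 3 bytes: K' = 01 7d 00.
K' ⊕ ipad = 37 4b 36; K' ⊕ opad = 5d 21 5c.
Inner hash: sum = 55+75+54+102+121+116+117 = 640 → 02 80.
Outer hash (recomputed tag): sum = 93+33+92+2+128 = 348 → 01 5c.
Recomputed tag = 015c; claimed = 015c → match.

valid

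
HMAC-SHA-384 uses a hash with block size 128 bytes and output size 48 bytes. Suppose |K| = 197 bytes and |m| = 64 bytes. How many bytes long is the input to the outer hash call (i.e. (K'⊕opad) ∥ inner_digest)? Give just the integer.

176

Key is 197 > 128 bytes, so it is hashed to 48 bytes then zero-padded to 128: |K'| = 128.
Outer input = (K'⊕opad) ∥ H(inner) → 128 + 48 = 176 bytes.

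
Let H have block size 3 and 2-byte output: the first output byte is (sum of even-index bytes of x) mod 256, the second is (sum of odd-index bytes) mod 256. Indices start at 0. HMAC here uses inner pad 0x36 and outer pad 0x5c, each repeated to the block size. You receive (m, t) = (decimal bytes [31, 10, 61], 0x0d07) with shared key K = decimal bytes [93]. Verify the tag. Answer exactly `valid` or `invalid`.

Key decimal bytes [93] = 5d is 1 byte ≤ B = 3; zero-pad to 3 bytes: K' = 5d 00 00.
K' ⊕ ipad = 6b 36 36; K' ⊕ opad = 01 5c 5c.
Inner hash: even-index sum = 171 mod 256 = 171; odd-index sum = 146 mod 256 = 146 → ab 92.
Outer hash (recomputed tag): even-index sum = 239 mod 256 = 239; odd-index sum = 263 mod 256 = 7 → ef 07.
Recomputed tag = ef07; claimed = 0d07 → mismatch.

invalid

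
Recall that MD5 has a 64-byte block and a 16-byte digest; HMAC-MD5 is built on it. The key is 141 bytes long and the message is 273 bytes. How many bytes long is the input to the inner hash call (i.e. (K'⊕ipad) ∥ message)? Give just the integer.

337

Key is 141 > 64 bytes, so it is hashed to 16 bytes then zero-padded to 64: |K'| = 64.
Inner input = (K'⊕ipad) ∥ m → 64 + 273 = 337 bytes.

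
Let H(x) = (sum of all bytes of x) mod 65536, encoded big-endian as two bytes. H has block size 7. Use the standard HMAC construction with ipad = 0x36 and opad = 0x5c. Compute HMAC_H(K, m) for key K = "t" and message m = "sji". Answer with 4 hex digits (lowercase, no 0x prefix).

031e

Key "t" = 74 is 1 byte ≤ B = 7; zero-pad to 7 bytes: K' = 74 00 00 00 00 00 00.
K' ⊕ ipad = 42 36 36 36 36 36 36.  K' ⊕ opad = 28 5c 5c 5c 5c 5c 5c.
Inner input = (K'⊕ipad) ∥ m = 42 36 36 36 36 36 36 ∥ 73 6a 69.
Inner hash: sum = 66+54+54+54+54+54+54+115+106+105 = 716 → 02 cc.
Outer input = (K'⊕opad) ∥ inner = 28 5c 5c 5c 5c 5c 5c ∥ 02 cc.
Outer hash (tag): sum = 40+92+92+92+92+92+92+2+204 = 798 → 03 1e.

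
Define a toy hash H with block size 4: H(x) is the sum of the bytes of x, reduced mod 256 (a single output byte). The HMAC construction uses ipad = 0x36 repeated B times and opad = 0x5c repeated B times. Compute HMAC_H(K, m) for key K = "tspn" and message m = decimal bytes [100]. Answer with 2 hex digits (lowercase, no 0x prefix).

3e

Key "tspn" = 74 73 70 6e is exactly B = 4 bytes: K' = 74 73 70 6e.
K' ⊕ ipad = 42 45 46 58.  K' ⊕ opad = 28 2f 2c 32.
Inner input = (K'⊕ipad) ∥ m = 42 45 46 58 ∥ 64.
Inner hash: sum = 66+69+70+88+100 = 393; mod 256 = 137 → 89.
Outer input = (K'⊕opad) ∥ inner = 28 2f 2c 32 ∥ 89.
Outer hash (tag): sum = 40+47+44+50+137 = 318; mod 256 = 62 → 3e.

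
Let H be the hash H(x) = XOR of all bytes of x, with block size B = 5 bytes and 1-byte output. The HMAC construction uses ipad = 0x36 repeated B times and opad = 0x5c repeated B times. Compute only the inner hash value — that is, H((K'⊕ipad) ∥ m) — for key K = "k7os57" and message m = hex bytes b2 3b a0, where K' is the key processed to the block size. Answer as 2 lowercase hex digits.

5d

Key "k7os57" = 6b 37 6f 73 35 37 is 6 bytes > B = 5, so hash it first: H(key) = 42, then zero-pad to 5 bytes: K' = 42 00 00 00 00.
K' ⊕ ipad = 74 36 36 36 36.
Inner input = 74 36 36 36 36 ∥ b2 3b a0.
Inner hash: XOR 74⊕36⊕36⊕36⊕36⊕b2⊕3b⊕a0 = 5d.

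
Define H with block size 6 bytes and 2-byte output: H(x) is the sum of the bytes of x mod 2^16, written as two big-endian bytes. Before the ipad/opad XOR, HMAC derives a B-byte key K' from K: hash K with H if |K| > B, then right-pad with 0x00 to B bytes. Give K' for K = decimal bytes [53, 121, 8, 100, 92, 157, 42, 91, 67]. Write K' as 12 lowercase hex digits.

02db00000000

|K| = 9 > B = 6, so first hash the key.
H(K): sum = 53+121+8+100+92+157+42+91+67 = 731 → 02 db.
Zero-pad H(K) = 02 db to 6 bytes: K' = 02 db 00 00 00 00.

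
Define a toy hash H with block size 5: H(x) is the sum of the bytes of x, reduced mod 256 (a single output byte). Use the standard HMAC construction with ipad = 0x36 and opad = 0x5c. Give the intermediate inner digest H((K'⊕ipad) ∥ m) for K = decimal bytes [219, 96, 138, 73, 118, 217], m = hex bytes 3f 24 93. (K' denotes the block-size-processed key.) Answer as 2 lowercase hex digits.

Key decimal bytes [219, 96, 138, 73, 118, 217] = db 60 8a 49 76 d9 is 6 bytes > B = 5, so hash it first: H(key) = 5d, then zero-pad to 5 bytes: K' = 5d 00 00 00 00.
K' ⊕ ipad = 6b 36 36 36 36.
Inner input = 6b 36 36 36 36 ∥ 3f 24 93.
Inner hash: sum = 107+54+54+54+54+63+36+147 = 569; mod 256 = 57 → 39.

39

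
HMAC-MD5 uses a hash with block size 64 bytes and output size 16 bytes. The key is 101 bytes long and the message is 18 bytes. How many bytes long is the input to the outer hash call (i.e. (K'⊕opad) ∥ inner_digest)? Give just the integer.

Key is 101 > 64 bytes, so it is hashed to 16 bytes then zero-padded to 64: |K'| = 64.
Outer input = (K'⊕opad) ∥ H(inner) → 64 + 16 = 80 bytes.

80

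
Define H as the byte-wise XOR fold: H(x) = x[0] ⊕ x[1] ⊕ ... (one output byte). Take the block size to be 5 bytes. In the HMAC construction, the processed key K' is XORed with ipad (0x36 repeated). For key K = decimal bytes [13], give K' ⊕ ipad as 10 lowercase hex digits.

Key decimal bytes [13] = 0d is 1 byte ≤ B = 5; zero-pad to 5 bytes: K' = 0d 00 00 00 00.
XOR each byte with 0x36: 0d⊕36=3b, 00⊕36=36, 00⊕36=36, 00⊕36=36, 00⊕36=36.

3b36363636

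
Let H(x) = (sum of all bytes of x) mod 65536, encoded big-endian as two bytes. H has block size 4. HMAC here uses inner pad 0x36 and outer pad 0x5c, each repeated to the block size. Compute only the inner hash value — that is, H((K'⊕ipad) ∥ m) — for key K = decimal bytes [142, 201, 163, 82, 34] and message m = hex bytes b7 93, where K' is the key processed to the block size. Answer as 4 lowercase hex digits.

Key decimal bytes [142, 201, 163, 82, 34] = 8e c9 a3 52 22 is 5 bytes > B = 4, so hash it first: H(key) = 02 6e, then zero-pad to 4 bytes: K' = 02 6e 00 00.
K' ⊕ ipad = 34 58 36 36.
Inner input = 34 58 36 36 ∥ b7 93.
Inner hash: sum = 52+88+54+54+183+147 = 578 → 02 42.

0242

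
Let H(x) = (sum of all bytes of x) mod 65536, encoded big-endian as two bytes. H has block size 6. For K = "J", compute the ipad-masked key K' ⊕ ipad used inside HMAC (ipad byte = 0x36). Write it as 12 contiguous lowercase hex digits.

7c3636363636

Key "J" = 4a is 1 byte ≤ B = 6; zero-pad to 6 bytes: K' = 4a 00 00 00 00 00.
XOR each byte with 0x36: 4a⊕36=7c, 00⊕36=36, 00⊕36=36, 00⊕36=36, 00⊕36=36, 00⊕36=36.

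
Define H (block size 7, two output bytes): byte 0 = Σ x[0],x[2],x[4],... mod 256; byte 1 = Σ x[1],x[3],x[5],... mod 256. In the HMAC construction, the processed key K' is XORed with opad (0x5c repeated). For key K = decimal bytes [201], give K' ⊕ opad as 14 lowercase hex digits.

Key decimal bytes [201] = c9 is 1 byte ≤ B = 7; zero-pad to 7 bytes: K' = c9 00 00 00 00 00 00.
XOR each byte with 0x5c: c9⊕5c=95, 00⊕5c=5c, 00⊕5c=5c, 00⊕5c=5c, 00⊕5c=5c, 00⊕5c=5c, 00⊕5c=5c.

955c5c5c5c5c5c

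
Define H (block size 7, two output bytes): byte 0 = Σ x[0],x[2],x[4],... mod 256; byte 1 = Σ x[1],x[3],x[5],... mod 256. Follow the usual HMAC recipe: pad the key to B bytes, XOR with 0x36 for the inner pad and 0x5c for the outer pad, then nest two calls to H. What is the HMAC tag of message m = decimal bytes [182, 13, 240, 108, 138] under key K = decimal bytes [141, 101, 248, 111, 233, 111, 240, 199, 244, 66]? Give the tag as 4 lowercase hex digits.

3847

Key decimal bytes [141, 101, 248, 111, 233, 111, 240, 199, 244, 66] = 8d 65 f8 6f e9 6f f0 c7 f4 42 is 10 bytes > B = 7, so hash it first: H(key) = 52 4c, then zero-pad to 7 bytes: K' = 52 4c 00 00 00 00 00.
K' ⊕ ipad = 64 7a 36 36 36 36 36.  K' ⊕ opad = 0e 10 5c 5c 5c 5c 5c.
Inner input = (K'⊕ipad) ∥ m = 64 7a 36 36 36 36 36 ∥ b6 0d f0 6c 8a.
Inner hash: even-index sum = 383 mod 256 = 127; odd-index sum = 790 mod 256 = 22 → 7f 16.
Outer input = (K'⊕opad) ∥ inner = 0e 10 5c 5c 5c 5c 5c ∥ 7f 16.
Outer hash (tag): even-index sum = 312 mod 256 = 56; odd-index sum = 327 mod 256 = 71 → 38 47.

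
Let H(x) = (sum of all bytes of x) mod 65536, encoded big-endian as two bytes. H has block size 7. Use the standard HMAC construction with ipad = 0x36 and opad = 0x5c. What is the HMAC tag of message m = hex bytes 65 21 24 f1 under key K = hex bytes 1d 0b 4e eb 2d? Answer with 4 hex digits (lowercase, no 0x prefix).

036c

Key hex bytes 1d 0b 4e eb 2d is 5 bytes ≤ B = 7; zero-pad to 7 bytes: K' = 1d 0b 4e eb 2d 00 00.
K' ⊕ ipad = 2b 3d 78 dd 1b 36 36.  K' ⊕ opad = 41 57 12 b7 71 5c 5c.
Inner input = (K'⊕ipad) ∥ m = 2b 3d 78 dd 1b 36 36 ∥ 65 21 24 f1.
Inner hash: sum = 43+61+120+221+27+54+54+101+33+36+241 = 991 → 03 df.
Outer input = (K'⊕opad) ∥ inner = 41 57 12 b7 71 5c 5c ∥ 03 df.
Outer hash (tag): sum = 65+87+18+183+113+92+92+3+223 = 876 → 03 6c.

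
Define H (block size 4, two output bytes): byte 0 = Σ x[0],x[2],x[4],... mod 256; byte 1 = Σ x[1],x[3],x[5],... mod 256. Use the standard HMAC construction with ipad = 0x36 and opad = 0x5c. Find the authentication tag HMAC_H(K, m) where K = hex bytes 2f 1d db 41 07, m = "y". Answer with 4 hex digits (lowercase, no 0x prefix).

Key hex bytes 2f 1d db 41 07 is 5 bytes > B = 4, so hash it first: H(key) = 11 5e, then zero-pad to 4 bytes: K' = 11 5e 00 00.
K' ⊕ ipad = 27 68 36 36.  K' ⊕ opad = 4d 02 5c 5c.
Inner input = (K'⊕ipad) ∥ m = 27 68 36 36 ∥ 79.
Inner hash: even-index sum = 214 mod 256 = 214; odd-index sum = 158 mod 256 = 158 → d6 9e.
Outer input = (K'⊕opad) ∥ inner = 4d 02 5c 5c ∥ d6 9e.
Outer hash (tag): even-index sum = 383 mod 256 = 127; odd-index sum = 252 mod 256 = 252 → 7f fc.

7ffc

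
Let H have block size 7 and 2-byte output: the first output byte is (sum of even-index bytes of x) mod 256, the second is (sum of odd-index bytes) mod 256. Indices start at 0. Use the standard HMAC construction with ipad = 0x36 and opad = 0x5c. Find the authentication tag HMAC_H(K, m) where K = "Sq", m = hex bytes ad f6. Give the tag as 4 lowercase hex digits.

83e2

Key "Sq" = 53 71 is 2 bytes ≤ B = 7; zero-pad to 7 bytes: K' = 53 71 00 00 00 00 00.
K' ⊕ ipad = 65 47 36 36 36 36 36.  K' ⊕ opad = 0f 2d 5c 5c 5c 5c 5c.
Inner input = (K'⊕ipad) ∥ m = 65 47 36 36 36 36 36 ∥ ad f6.
Inner hash: even-index sum = 509 mod 256 = 253; odd-index sum = 352 mod 256 = 96 → fd 60.
Outer input = (K'⊕opad) ∥ inner = 0f 2d 5c 5c 5c 5c 5c ∥ fd 60.
Outer hash (tag): even-index sum = 387 mod 256 = 131; odd-index sum = 482 mod 256 = 226 → 83 e2.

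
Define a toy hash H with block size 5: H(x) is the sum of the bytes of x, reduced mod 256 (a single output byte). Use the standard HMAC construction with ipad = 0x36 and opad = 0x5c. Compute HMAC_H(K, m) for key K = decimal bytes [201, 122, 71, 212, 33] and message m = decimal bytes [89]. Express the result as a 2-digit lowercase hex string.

e9

Key decimal bytes [201, 122, 71, 212, 33] = c9 7a 47 d4 21 is exactly B = 5 bytes: K' = c9 7a 47 d4 21.
K' ⊕ ipad = ff 4c 71 e2 17.  K' ⊕ opad = 95 26 1b 88 7d.
Inner input = (K'⊕ipad) ∥ m = ff 4c 71 e2 17 ∥ 59.
Inner hash: sum = 255+76+113+226+23+89 = 782; mod 256 = 14 → 0e.
Outer input = (K'⊕opad) ∥ inner = 95 26 1b 88 7d ∥ 0e.
Outer hash (tag): sum = 149+38+27+136+125+14 = 489; mod 256 = 233 → e9.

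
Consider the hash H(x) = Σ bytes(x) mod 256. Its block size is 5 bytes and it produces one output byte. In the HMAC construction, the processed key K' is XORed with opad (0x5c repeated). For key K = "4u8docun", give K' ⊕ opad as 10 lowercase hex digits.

Key "4u8docun" = 34 75 38 64 6f 63 75 6e is 8 bytes > B = 5, so hash it first: H(key) = fa, then zero-pad to 5 bytes: K' = fa 00 00 00 00.
XOR each byte with 0x5c: fa⊕5c=a6, 00⊕5c=5c, 00⊕5c=5c, 00⊕5c=5c, 00⊕5c=5c.

a65c5c5c5c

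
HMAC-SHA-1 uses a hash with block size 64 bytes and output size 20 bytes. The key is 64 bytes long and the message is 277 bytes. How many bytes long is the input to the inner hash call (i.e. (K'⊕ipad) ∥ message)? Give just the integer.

341

Key is 64 ≤ 64 bytes, zero-padded: |K'| = 64.
Inner input = (K'⊕ipad) ∥ m → 64 + 277 = 341 bytes.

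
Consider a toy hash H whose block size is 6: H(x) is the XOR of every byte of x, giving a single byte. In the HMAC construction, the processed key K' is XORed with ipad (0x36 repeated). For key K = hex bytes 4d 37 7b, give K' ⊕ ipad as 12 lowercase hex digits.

7b014d363636

Key hex bytes 4d 37 7b is 3 bytes ≤ B = 6; zero-pad to 6 bytes: K' = 4d 37 7b 00 00 00.
XOR each byte with 0x36: 4d⊕36=7b, 37⊕36=01, 7b⊕36=4d, 00⊕36=36, 00⊕36=36, 00⊕36=36.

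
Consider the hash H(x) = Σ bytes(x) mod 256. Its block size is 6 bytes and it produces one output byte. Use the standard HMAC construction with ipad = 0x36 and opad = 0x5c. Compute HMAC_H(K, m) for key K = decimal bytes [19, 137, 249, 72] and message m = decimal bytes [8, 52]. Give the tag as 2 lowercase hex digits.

Key decimal bytes [19, 137, 249, 72] = 13 89 f9 48 is 4 bytes ≤ B = 6; zero-pad to 6 bytes: K' = 13 89 f9 48 00 00.
K' ⊕ ipad = 25 bf cf 7e 36 36.  K' ⊕ opad = 4f d5 a5 14 5c 5c.
Inner input = (K'⊕ipad) ∥ m = 25 bf cf 7e 36 36 ∥ 08 34.
Inner hash: sum = 37+191+207+126+54+54+8+52 = 729; mod 256 = 217 → d9.
Outer input = (K'⊕opad) ∥ inner = 4f d5 a5 14 5c 5c ∥ d9.
Outer hash (tag): sum = 79+213+165+20+92+92+217 = 878; mod 256 = 110 → 6e.

6e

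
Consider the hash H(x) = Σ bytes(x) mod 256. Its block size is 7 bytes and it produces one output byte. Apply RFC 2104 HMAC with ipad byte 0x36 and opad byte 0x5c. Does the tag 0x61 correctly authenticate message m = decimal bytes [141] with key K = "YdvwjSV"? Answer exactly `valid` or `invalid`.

invalid

Key "YdvwjSV" = 59 64 76 77 6a 53 56 is exactly B = 7 bytes: K' = 59 64 76 77 6a 53 56.
K' ⊕ ipad = 6f 52 40 41 5c 65 60; K' ⊕ opad = 05 38 2a 2b 36 0f 0a.
Inner hash: sum = 111+82+64+65+92+101+96+141 = 752; mod 256 = 240 → f0.
Outer hash (recomputed tag): sum = 5+56+42+43+54+15+10+240 = 465; mod 256 = 209 → d1.
Recomputed tag = d1; claimed = 61 → mismatch.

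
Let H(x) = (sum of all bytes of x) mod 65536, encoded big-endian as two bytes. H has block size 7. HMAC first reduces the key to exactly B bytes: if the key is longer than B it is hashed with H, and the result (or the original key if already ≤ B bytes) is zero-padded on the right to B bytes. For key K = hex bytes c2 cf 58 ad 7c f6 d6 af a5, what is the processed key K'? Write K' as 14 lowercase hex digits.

|K| = 9 > B = 7, so first hash the key.
H(K): sum = 194+207+88+173+124+246+214+175+165 = 1586 → 06 32.
Zero-pad H(K) = 06 32 to 7 bytes: K' = 06 32 00 00 00 00 00.

06320000000000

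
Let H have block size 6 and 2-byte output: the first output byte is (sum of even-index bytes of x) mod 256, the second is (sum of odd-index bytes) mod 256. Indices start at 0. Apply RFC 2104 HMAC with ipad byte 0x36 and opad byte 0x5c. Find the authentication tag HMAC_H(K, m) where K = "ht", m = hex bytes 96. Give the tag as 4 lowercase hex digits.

4c8e

Key "ht" = 68 74 is 2 bytes ≤ B = 6; zero-pad to 6 bytes: K' = 68 74 00 00 00 00.
K' ⊕ ipad = 5e 42 36 36 36 36.  K' ⊕ opad = 34 28 5c 5c 5c 5c.
Inner input = (K'⊕ipad) ∥ m = 5e 42 36 36 36 36 ∥ 96.
Inner hash: even-index sum = 352 mod 256 = 96; odd-index sum = 174 mod 256 = 174 → 60 ae.
Outer input = (K'⊕opad) ∥ inner = 34 28 5c 5c 5c 5c ∥ 60 ae.
Outer hash (tag): even-index sum = 332 mod 256 = 76; odd-index sum = 398 mod 256 = 142 → 4c 8e.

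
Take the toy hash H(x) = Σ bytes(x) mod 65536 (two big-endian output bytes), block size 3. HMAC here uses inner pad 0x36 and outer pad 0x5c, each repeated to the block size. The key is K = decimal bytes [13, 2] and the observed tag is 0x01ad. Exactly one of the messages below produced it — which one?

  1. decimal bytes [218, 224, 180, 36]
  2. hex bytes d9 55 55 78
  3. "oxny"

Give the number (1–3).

Key decimal bytes [13, 2] = 0d 02 is 2 bytes ≤ B = 3; zero-pad to 3 bytes: K' = 0d 02 00.
K' ⊕ ipad = 3b 34 36; K' ⊕ opad = 51 5e 5c.
m1: inner = H(3b 34 36 da e0 b4 24) = 03 37; tag = H(51 5e 5c 03 37) = 0145
m2: inner = H(3b 34 36 d9 55 55 78) = 02 a0; tag = H(51 5e 5c 02 a0) = 01ad ← matches
m3: inner = H(3b 34 36 6f 78 6e 79) = 02 73; tag = H(51 5e 5c 02 73) = 0180

2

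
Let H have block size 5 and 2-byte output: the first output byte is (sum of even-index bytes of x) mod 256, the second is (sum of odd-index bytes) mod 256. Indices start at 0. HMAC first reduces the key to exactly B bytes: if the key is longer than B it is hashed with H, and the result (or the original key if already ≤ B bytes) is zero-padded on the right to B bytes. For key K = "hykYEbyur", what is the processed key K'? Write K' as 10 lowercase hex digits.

|K| = 9 > B = 5, so first hash the key.
H(K): even-index sum = 515 mod 256 = 3; odd-index sum = 425 mod 256 = 169 → 03 a9.
Zero-pad H(K) = 03 a9 to 5 bytes: K' = 03 a9 00 00 00.

03a9000000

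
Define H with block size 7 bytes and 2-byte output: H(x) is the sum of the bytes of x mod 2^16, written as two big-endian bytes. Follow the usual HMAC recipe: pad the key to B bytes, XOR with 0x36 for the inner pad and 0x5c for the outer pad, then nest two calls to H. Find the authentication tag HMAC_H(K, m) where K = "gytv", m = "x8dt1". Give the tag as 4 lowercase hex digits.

Key "gytv" = 67 79 74 76 is 4 bytes ≤ B = 7; zero-pad to 7 bytes: K' = 67 79 74 76 00 00 00.
K' ⊕ ipad = 51 4f 42 40 36 36 36.  K' ⊕ opad = 3b 25 28 2a 5c 5c 5c.
Inner input = (K'⊕ipad) ∥ m = 51 4f 42 40 36 36 36 ∥ 78 38 64 74 31.
Inner hash: sum = 81+79+66+64+54+54+54+120+56+100+116+49 = 893 → 03 7d.
Outer input = (K'⊕opad) ∥ inner = 3b 25 28 2a 5c 5c 5c ∥ 03 7d.
Outer hash (tag): sum = 59+37+40+42+92+92+92+3+125 = 582 → 02 46.

0246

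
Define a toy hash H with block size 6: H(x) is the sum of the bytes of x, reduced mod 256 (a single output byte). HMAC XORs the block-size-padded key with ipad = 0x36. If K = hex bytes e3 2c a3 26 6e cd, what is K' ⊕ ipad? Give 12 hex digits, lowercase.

d51a951058fb

Key hex bytes e3 2c a3 26 6e cd is exactly B = 6 bytes: K' = e3 2c a3 26 6e cd.
XOR each byte with 0x36: e3⊕36=d5, 2c⊕36=1a, a3⊕36=95, 26⊕36=10, 6e⊕36=58, cd⊕36=fb.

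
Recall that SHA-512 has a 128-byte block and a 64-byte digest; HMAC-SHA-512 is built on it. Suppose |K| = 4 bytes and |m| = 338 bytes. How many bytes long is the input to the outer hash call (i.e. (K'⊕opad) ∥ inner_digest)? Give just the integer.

Key is 4 ≤ 128 bytes, zero-padded: |K'| = 128.
Outer input = (K'⊕opad) ∥ H(inner) → 128 + 64 = 192 bytes.

192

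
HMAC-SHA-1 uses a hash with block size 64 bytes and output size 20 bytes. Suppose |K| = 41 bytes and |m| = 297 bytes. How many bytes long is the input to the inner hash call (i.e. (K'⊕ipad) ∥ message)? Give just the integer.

361

Key is 41 ≤ 64 bytes, zero-padded: |K'| = 64.
Inner input = (K'⊕ipad) ∥ m → 64 + 297 = 361 bytes.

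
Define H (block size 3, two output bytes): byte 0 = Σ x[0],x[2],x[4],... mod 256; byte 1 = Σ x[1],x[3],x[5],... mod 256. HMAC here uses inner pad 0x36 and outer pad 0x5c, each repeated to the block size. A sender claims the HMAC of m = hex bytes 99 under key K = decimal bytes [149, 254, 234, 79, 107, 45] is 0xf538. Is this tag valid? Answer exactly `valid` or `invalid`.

Key decimal bytes [149, 254, 234, 79, 107, 45] = 95 fe ea 4f 6b 2d is 6 bytes > B = 3, so hash it first: H(key) = ea 7a, then zero-pad to 3 bytes: K' = ea 7a 00.
K' ⊕ ipad = dc 4c 36; K' ⊕ opad = b6 26 5c.
Inner hash: even-index sum = 274 mod 256 = 18; odd-index sum = 229 mod 256 = 229 → 12 e5.
Outer hash (recomputed tag): even-index sum = 503 mod 256 = 247; odd-index sum = 56 mod 256 = 56 → f7 38.
Recomputed tag = f738; claimed = f538 → mismatch.

invalid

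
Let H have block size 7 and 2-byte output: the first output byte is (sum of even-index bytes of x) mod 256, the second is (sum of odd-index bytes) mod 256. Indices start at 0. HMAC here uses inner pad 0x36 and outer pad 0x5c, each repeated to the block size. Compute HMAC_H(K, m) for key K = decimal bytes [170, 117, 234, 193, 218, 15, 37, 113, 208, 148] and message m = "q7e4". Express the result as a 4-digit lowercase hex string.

1130

Key decimal bytes [170, 117, 234, 193, 218, 15, 37, 113, 208, 148] = aa 75 ea c1 da 0f 25 71 d0 94 is 10 bytes > B = 7, so hash it first: H(key) = 63 4a, then zero-pad to 7 bytes: K' = 63 4a 00 00 00 00 00.
K' ⊕ ipad = 55 7c 36 36 36 36 36.  K' ⊕ opad = 3f 16 5c 5c 5c 5c 5c.
Inner input = (K'⊕ipad) ∥ m = 55 7c 36 36 36 36 36 ∥ 71 37 65 34.
Inner hash: even-index sum = 354 mod 256 = 98; odd-index sum = 446 mod 256 = 190 → 62 be.
Outer input = (K'⊕opad) ∥ inner = 3f 16 5c 5c 5c 5c 5c ∥ 62 be.
Outer hash (tag): even-index sum = 529 mod 256 = 17; odd-index sum = 304 mod 256 = 48 → 11 30.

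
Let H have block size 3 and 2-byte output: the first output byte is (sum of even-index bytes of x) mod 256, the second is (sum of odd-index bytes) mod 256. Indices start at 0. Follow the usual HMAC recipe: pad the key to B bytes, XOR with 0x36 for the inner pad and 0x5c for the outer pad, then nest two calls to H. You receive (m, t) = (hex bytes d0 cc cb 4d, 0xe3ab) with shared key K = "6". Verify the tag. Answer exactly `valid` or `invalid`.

invalid

Key "6" = 36 is 1 byte ≤ B = 3; zero-pad to 3 bytes: K' = 36 00 00.
K' ⊕ ipad = 00 36 36; K' ⊕ opad = 6a 5c 5c.
Inner hash: even-index sum = 335 mod 256 = 79; odd-index sum = 465 mod 256 = 209 → 4f d1.
Outer hash (recomputed tag): even-index sum = 407 mod 256 = 151; odd-index sum = 171 mod 256 = 171 → 97 ab.
Recomputed tag = 97ab; claimed = e3ab → mismatch.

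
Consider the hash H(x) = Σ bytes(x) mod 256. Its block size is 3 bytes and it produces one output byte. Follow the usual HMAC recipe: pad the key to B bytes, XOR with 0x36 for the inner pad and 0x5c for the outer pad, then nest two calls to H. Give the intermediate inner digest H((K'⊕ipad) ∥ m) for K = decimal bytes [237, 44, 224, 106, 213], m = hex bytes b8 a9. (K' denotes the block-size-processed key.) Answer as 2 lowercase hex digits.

db

Key decimal bytes [237, 44, 224, 106, 213] = ed 2c e0 6a d5 is 5 bytes > B = 3, so hash it first: H(key) = 38, then zero-pad to 3 bytes: K' = 38 00 00.
K' ⊕ ipad = 0e 36 36.
Inner input = 0e 36 36 ∥ b8 a9.
Inner hash: sum = 14+54+54+184+169 = 475; mod 256 = 219 → db.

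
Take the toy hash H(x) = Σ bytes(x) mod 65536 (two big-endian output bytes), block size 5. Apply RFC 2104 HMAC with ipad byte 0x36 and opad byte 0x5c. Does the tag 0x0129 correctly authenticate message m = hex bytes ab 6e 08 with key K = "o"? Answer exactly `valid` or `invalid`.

invalid

Key "o" = 6f is 1 byte ≤ B = 5; zero-pad to 5 bytes: K' = 6f 00 00 00 00.
K' ⊕ ipad = 59 36 36 36 36; K' ⊕ opad = 33 5c 5c 5c 5c.
Inner hash: sum = 89+54+54+54+54+171+110+8 = 594 → 02 52.
Outer hash (recomputed tag): sum = 51+92+92+92+92+2+82 = 503 → 01 f7.
Recomputed tag = 01f7; claimed = 0129 → mismatch.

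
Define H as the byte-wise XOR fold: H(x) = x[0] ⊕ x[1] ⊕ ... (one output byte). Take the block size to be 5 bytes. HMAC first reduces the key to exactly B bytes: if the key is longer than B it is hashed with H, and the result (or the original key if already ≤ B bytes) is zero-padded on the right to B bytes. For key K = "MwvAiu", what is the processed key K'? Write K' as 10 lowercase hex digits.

|K| = 6 > B = 5, so first hash the key.
H(K): XOR 4d⊕77⊕76⊕41⊕69⊕75 = 11.
Zero-pad H(K) = 11 to 5 bytes: K' = 11 00 00 00 00.

1100000000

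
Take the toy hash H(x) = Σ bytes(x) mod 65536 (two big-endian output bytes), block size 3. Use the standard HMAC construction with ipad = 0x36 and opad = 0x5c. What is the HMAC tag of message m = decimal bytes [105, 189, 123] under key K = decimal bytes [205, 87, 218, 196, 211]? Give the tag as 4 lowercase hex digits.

Key decimal bytes [205, 87, 218, 196, 211] = cd 57 da c4 d3 is 5 bytes > B = 3, so hash it first: H(key) = 03 95, then zero-pad to 3 bytes: K' = 03 95 00.
K' ⊕ ipad = 35 a3 36.  K' ⊕ opad = 5f c9 5c.
Inner input = (K'⊕ipad) ∥ m = 35 a3 36 ∥ 69 bd 7b.
Inner hash: sum = 53+163+54+105+189+123 = 687 → 02 af.
Outer input = (K'⊕opad) ∥ inner = 5f c9 5c ∥ 02 af.
Outer hash (tag): sum = 95+201+92+2+175 = 565 → 02 35.

0235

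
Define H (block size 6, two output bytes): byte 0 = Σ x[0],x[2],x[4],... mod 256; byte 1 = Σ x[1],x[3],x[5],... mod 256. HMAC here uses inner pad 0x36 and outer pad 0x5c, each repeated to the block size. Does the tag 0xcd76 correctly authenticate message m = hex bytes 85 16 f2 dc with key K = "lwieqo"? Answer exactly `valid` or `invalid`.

invalid

Key "lwieqo" = 6c 77 69 65 71 6f is exactly B = 6 bytes: K' = 6c 77 69 65 71 6f.
K' ⊕ ipad = 5a 41 5f 53 47 59; K' ⊕ opad = 30 2b 35 39 2d 33.
Inner hash: even-index sum = 631 mod 256 = 119; odd-index sum = 479 mod 256 = 223 → 77 df.
Outer hash (recomputed tag): even-index sum = 265 mod 256 = 9; odd-index sum = 374 mod 256 = 118 → 09 76.
Recomputed tag = 0976; claimed = cd76 → mismatch.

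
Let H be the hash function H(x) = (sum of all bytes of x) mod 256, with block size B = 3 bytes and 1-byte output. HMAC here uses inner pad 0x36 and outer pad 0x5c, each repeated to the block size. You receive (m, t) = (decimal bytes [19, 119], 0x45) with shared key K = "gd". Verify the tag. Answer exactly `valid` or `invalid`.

Key "gd" = 67 64 is 2 bytes ≤ B = 3; zero-pad to 3 bytes: K' = 67 64 00.
K' ⊕ ipad = 51 52 36; K' ⊕ opad = 3b 38 5c.
Inner hash: sum = 81+82+54+19+119 = 355; mod 256 = 99 → 63.
Outer hash (recomputed tag): sum = 59+56+92+99 = 306; mod 256 = 50 → 32.
Recomputed tag = 32; claimed = 45 → mismatch.

invalid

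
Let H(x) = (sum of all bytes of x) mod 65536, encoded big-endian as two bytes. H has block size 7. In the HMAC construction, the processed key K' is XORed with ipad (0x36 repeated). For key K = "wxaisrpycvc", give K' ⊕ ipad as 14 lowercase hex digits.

Key "wxaisrpycvc" = 77 78 61 69 73 72 70 79 63 76 63 is 11 bytes > B = 7, so hash it first: H(key) = 04 c3, then zero-pad to 7 bytes: K' = 04 c3 00 00 00 00 00.
XOR each byte with 0x36: 04⊕36=32, c3⊕36=f5, 00⊕36=36, 00⊕36=36, 00⊕36=36, 00⊕36=36, 00⊕36=36.

32f53636363636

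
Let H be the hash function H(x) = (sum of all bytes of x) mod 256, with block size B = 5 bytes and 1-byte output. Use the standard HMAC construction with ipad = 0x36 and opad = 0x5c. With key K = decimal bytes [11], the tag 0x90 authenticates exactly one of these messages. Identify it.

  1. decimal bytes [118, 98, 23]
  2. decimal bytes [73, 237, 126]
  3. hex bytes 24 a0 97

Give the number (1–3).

Key decimal bytes [11] = 0b is 1 byte ≤ B = 5; zero-pad to 5 bytes: K' = 0b 00 00 00 00.
K' ⊕ ipad = 3d 36 36 36 36; K' ⊕ opad = 57 5c 5c 5c 5c.
m1: inner = H(3d 36 36 36 36 76 62 17) = 04; tag = H(57 5c 5c 5c 5c 04) = cb
m2: inner = H(3d 36 36 36 36 49 ed 7e) = c9; tag = H(57 5c 5c 5c 5c c9) = 90 ← matches
m3: inner = H(3d 36 36 36 36 24 a0 97) = 70; tag = H(57 5c 5c 5c 5c 70) = 37

2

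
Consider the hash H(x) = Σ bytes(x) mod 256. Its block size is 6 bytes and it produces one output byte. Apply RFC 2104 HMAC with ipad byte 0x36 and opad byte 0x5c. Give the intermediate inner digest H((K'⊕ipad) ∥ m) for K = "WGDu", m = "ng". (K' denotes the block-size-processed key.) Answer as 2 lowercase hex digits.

Key "WGDu" = 57 47 44 75 is 4 bytes ≤ B = 6; zero-pad to 6 bytes: K' = 57 47 44 75 00 00.
K' ⊕ ipad = 61 71 72 43 36 36.
Inner input = 61 71 72 43 36 36 ∥ 6e 67.
Inner hash: sum = 97+113+114+67+54+54+110+103 = 712; mod 256 = 200 → c8.

c8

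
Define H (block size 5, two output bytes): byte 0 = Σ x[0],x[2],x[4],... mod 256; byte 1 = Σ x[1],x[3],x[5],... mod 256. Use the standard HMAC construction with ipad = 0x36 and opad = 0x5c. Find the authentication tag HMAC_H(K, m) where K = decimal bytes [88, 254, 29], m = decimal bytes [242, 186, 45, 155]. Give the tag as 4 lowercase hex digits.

Key decimal bytes [88, 254, 29] = 58 fe 1d is 3 bytes ≤ B = 5; zero-pad to 5 bytes: K' = 58 fe 1d 00 00.
K' ⊕ ipad = 6e c8 2b 36 36.  K' ⊕ opad = 04 a2 41 5c 5c.
Inner input = (K'⊕ipad) ∥ m = 6e c8 2b 36 36 ∥ f2 ba 2d 9b.
Inner hash: even-index sum = 548 mod 256 = 36; odd-index sum = 541 mod 256 = 29 → 24 1d.
Outer input = (K'⊕opad) ∥ inner = 04 a2 41 5c 5c ∥ 24 1d.
Outer hash (tag): even-index sum = 190 mod 256 = 190; odd-index sum = 290 mod 256 = 34 → be 22.

be22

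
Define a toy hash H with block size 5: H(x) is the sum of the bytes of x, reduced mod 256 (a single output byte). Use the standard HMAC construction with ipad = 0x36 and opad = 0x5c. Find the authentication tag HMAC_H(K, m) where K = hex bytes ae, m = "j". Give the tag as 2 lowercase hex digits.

Key hex bytes ae is 1 byte ≤ B = 5; zero-pad to 5 bytes: K' = ae 00 00 00 00.
K' ⊕ ipad = 98 36 36 36 36.  K' ⊕ opad = f2 5c 5c 5c 5c.
Inner input = (K'⊕ipad) ∥ m = 98 36 36 36 36 ∥ 6a.
Inner hash: sum = 152+54+54+54+54+106 = 474; mod 256 = 218 → da.
Outer input = (K'⊕opad) ∥ inner = f2 5c 5c 5c 5c ∥ da.
Outer hash (tag): sum = 242+92+92+92+92+218 = 828; mod 256 = 60 → 3c.

3c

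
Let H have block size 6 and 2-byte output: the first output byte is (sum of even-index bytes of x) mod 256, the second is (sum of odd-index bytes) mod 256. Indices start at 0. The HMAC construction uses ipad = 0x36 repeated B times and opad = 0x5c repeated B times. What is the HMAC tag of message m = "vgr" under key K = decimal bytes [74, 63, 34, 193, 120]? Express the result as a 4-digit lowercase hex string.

7ef9

Key decimal bytes [74, 63, 34, 193, 120] = 4a 3f 22 c1 78 is 5 bytes ≤ B = 6; zero-pad to 6 bytes: K' = 4a 3f 22 c1 78 00.
K' ⊕ ipad = 7c 09 14 f7 4e 36.  K' ⊕ opad = 16 63 7e 9d 24 5c.
Inner input = (K'⊕ipad) ∥ m = 7c 09 14 f7 4e 36 ∥ 76 67 72.
Inner hash: even-index sum = 454 mod 256 = 198; odd-index sum = 413 mod 256 = 157 → c6 9d.
Outer input = (K'⊕opad) ∥ inner = 16 63 7e 9d 24 5c ∥ c6 9d.
Outer hash (tag): even-index sum = 382 mod 256 = 126; odd-index sum = 505 mod 256 = 249 → 7e f9.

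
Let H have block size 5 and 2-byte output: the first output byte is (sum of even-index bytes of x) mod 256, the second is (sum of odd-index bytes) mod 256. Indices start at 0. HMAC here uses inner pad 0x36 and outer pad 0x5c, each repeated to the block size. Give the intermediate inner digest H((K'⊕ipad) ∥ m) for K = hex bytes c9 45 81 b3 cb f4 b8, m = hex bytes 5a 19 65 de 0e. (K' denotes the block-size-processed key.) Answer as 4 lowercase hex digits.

5edd

Key hex bytes c9 45 81 b3 cb f4 b8 is 7 bytes > B = 5, so hash it first: H(key) = cd ec, then zero-pad to 5 bytes: K' = cd ec 00 00 00.
K' ⊕ ipad = fb da 36 36 36.
Inner input = fb da 36 36 36 ∥ 5a 19 65 de 0e.
Inner hash: even-index sum = 606 mod 256 = 94; odd-index sum = 477 mod 256 = 221 → 5e dd.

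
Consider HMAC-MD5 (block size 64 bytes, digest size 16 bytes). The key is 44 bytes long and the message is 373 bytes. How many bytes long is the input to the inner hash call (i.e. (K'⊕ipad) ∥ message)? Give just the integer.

437

Key is 44 ≤ 64 bytes, zero-padded: |K'| = 64.
Inner input = (K'⊕ipad) ∥ m → 64 + 373 = 437 bytes.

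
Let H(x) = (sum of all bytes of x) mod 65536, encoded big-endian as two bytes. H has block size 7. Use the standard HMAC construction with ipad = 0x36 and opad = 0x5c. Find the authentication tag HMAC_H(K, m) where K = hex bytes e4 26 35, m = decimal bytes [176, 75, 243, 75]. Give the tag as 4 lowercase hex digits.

Key hex bytes e4 26 35 is 3 bytes ≤ B = 7; zero-pad to 7 bytes: K' = e4 26 35 00 00 00 00.
K' ⊕ ipad = d2 10 03 36 36 36 36.  K' ⊕ opad = b8 7a 69 5c 5c 5c 5c.
Inner input = (K'⊕ipad) ∥ m = d2 10 03 36 36 36 36 ∥ b0 4b f3 4b.
Inner hash: sum = 210+16+3+54+54+54+54+176+75+243+75 = 1014 → 03 f6.
Outer input = (K'⊕opad) ∥ inner = b8 7a 69 5c 5c 5c 5c ∥ 03 f6.
Outer hash (tag): sum = 184+122+105+92+92+92+92+3+246 = 1028 → 04 04.

0404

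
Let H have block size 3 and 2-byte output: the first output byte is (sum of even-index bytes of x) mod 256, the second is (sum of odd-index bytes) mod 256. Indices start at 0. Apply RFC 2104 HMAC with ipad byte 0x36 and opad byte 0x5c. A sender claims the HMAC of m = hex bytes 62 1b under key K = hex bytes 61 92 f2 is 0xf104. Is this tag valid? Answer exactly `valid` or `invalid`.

valid

Key hex bytes 61 92 f2 is exactly B = 3 bytes: K' = 61 92 f2.
K' ⊕ ipad = 57 a4 c4; K' ⊕ opad = 3d ce ae.
Inner hash: even-index sum = 310 mod 256 = 54; odd-index sum = 262 mod 256 = 6 → 36 06.
Outer hash (recomputed tag): even-index sum = 241 mod 256 = 241; odd-index sum = 260 mod 256 = 4 → f1 04.
Recomputed tag = f104; claimed = f104 → match.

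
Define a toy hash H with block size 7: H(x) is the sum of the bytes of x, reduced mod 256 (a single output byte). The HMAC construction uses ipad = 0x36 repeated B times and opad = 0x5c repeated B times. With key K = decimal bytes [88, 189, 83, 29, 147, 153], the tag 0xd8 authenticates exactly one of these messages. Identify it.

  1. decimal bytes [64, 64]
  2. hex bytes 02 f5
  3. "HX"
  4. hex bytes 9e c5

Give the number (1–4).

Key decimal bytes [88, 189, 83, 29, 147, 153] = 58 bd 53 1d 93 99 is 6 bytes ≤ B = 7; zero-pad to 7 bytes: K' = 58 bd 53 1d 93 99 00.
K' ⊕ ipad = 6e 8b 65 2b a5 af 36; K' ⊕ opad = 04 e1 0f 41 cf c5 5c.
m1: inner = H(6e 8b 65 2b a5 af 36 40 40) = 93; tag = H(04 e1 0f 41 cf c5 5c 93) = b8
m2: inner = H(6e 8b 65 2b a5 af 36 02 f5) = 0a; tag = H(04 e1 0f 41 cf c5 5c 0a) = 2f
m3: inner = H(6e 8b 65 2b a5 af 36 48 58) = b3; tag = H(04 e1 0f 41 cf c5 5c b3) = d8 ← matches
m4: inner = H(6e 8b 65 2b a5 af 36 9e c5) = 76; tag = H(04 e1 0f 41 cf c5 5c 76) = 9b

3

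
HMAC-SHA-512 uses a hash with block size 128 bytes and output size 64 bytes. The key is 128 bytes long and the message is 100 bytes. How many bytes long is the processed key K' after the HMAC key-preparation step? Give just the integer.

Key is 128 ≤ 128 bytes, zero-padded: |K'| = 128.

128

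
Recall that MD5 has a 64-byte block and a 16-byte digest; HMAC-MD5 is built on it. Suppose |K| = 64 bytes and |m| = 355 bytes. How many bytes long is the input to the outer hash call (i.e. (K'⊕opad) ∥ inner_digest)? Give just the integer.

80

Key is 64 ≤ 64 bytes, zero-padded: |K'| = 64.
Outer input = (K'⊕opad) ∥ H(inner) → 64 + 16 = 80 bytes.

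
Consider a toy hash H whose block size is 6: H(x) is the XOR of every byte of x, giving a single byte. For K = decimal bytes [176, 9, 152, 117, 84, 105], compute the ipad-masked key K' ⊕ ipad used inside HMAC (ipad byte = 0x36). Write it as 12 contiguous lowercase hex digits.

Key decimal bytes [176, 9, 152, 117, 84, 105] = b0 09 98 75 54 69 is exactly B = 6 bytes: K' = b0 09 98 75 54 69.
XOR each byte with 0x36: b0⊕36=86, 09⊕36=3f, 98⊕36=ae, 75⊕36=43, 54⊕36=62, 69⊕36=5f.

863fae43625f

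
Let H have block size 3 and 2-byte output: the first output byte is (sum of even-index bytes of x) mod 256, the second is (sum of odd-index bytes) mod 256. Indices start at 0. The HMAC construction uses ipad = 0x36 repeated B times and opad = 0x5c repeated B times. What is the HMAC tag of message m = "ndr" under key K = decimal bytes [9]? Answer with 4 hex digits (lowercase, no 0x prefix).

Key decimal bytes [9] = 09 is 1 byte ≤ B = 3; zero-pad to 3 bytes: K' = 09 00 00.
K' ⊕ ipad = 3f 36 36.  K' ⊕ opad = 55 5c 5c.
Inner input = (K'⊕ipad) ∥ m = 3f 36 36 ∥ 6e 64 72.
Inner hash: even-index sum = 217 mod 256 = 217; odd-index sum = 278 mod 256 = 22 → d9 16.
Outer input = (K'⊕opad) ∥ inner = 55 5c 5c ∥ d9 16.
Outer hash (tag): even-index sum = 199 mod 256 = 199; odd-index sum = 309 mod 256 = 53 → c7 35.

c735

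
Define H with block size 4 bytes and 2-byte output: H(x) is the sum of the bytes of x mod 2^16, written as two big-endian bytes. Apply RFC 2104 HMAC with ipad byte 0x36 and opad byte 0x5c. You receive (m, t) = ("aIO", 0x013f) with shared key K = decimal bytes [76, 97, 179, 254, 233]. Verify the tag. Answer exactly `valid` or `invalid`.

valid

Key decimal bytes [76, 97, 179, 254, 233] = 4c 61 b3 fe e9 is 5 bytes > B = 4, so hash it first: H(key) = 03 47, then zero-pad to 4 bytes: K' = 03 47 00 00.
K' ⊕ ipad = 35 71 36 36; K' ⊕ opad = 5f 1b 5c 5c.
Inner hash: sum = 53+113+54+54+97+73+79 = 523 → 02 0b.
Outer hash (recomputed tag): sum = 95+27+92+92+2+11 = 319 → 01 3f.
Recomputed tag = 013f; claimed = 013f → match.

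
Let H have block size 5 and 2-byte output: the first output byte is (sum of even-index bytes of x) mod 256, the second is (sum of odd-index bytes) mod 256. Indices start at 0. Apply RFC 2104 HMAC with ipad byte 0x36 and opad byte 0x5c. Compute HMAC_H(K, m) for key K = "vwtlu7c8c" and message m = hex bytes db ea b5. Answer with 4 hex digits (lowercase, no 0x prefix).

5bd3

Key "vwtlu7c8c" = 76 77 74 6c 75 37 63 38 63 is 9 bytes > B = 5, so hash it first: H(key) = 25 52, then zero-pad to 5 bytes: K' = 25 52 00 00 00.
K' ⊕ ipad = 13 64 36 36 36.  K' ⊕ opad = 79 0e 5c 5c 5c.
Inner input = (K'⊕ipad) ∥ m = 13 64 36 36 36 ∥ db ea b5.
Inner hash: even-index sum = 361 mod 256 = 105; odd-index sum = 554 mod 256 = 42 → 69 2a.
Outer input = (K'⊕opad) ∥ inner = 79 0e 5c 5c 5c ∥ 69 2a.
Outer hash (tag): even-index sum = 347 mod 256 = 91; odd-index sum = 211 mod 256 = 211 → 5b d3.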